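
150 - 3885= - 3735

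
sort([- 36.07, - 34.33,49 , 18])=[ - 36.07, - 34.33, 18,49]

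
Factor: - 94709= - 94709^1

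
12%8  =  4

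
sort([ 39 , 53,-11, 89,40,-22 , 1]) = [-22, - 11,  1,39,40, 53,  89] 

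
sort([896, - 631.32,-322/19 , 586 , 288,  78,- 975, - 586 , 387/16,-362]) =[ - 975,  -  631.32,-586,  -  362, - 322/19, 387/16,  78, 288, 586, 896 ] 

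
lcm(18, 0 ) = 0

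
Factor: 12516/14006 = 42/47 = 2^1*3^1*7^1 * 47^( - 1) 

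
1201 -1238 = - 37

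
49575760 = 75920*653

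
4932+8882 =13814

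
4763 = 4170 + 593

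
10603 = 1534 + 9069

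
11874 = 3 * 3958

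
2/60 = 1/30= 0.03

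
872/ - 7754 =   -  436/3877 = - 0.11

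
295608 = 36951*8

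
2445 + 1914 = 4359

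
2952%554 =182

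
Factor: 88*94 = 2^4*11^1 * 47^1 = 8272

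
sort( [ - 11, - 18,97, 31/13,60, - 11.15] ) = [ - 18, -11.15, - 11, 31/13, 60, 97]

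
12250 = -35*(-350)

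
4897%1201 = 93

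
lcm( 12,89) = 1068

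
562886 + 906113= 1468999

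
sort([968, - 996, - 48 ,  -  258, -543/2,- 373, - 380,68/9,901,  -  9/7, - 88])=[ - 996 , - 380, - 373, - 543/2, - 258, - 88, - 48,  -  9/7,68/9,901,968]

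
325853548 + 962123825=1287977373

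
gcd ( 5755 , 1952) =1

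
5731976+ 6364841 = 12096817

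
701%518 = 183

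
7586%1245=116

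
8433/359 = 23+176/359 = 23.49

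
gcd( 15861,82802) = 1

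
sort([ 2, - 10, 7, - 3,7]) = [  -  10, - 3,2,7,7]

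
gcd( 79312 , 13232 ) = 16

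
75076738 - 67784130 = 7292608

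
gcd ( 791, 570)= 1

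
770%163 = 118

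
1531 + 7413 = 8944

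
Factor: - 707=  - 7^1*101^1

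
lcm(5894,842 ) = 5894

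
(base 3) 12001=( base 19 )73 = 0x88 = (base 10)136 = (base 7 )253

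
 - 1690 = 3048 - 4738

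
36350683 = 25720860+10629823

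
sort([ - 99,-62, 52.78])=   [ - 99,  -  62, 52.78] 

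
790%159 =154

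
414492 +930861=1345353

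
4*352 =1408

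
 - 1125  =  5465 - 6590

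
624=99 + 525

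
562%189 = 184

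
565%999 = 565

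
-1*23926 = - 23926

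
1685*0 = 0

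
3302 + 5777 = 9079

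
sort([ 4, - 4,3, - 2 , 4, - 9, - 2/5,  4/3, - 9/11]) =[-9, - 4, - 2, - 9/11, - 2/5,4/3 , 3,4, 4]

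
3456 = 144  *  24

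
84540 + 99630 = 184170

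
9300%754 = 252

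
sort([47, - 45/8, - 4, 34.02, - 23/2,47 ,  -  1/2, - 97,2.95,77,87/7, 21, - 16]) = [  -  97 ,-16, - 23/2,-45/8,-4, - 1/2, 2.95,87/7,  21,34.02,47 , 47,77]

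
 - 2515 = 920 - 3435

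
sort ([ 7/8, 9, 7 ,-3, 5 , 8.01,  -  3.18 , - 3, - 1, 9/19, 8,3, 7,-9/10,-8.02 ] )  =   [ - 8.02, - 3.18, - 3,-3,-1,-9/10, 9/19, 7/8,3, 5, 7,7, 8,8.01, 9]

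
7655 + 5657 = 13312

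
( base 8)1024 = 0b1000010100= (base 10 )532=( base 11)444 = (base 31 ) H5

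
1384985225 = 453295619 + 931689606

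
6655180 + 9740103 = 16395283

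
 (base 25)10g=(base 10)641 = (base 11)533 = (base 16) 281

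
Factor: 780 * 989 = 2^2*3^1*5^1 *13^1*23^1*43^1=771420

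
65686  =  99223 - 33537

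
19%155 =19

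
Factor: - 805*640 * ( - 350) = 180320000=2^8*5^4*7^2*23^1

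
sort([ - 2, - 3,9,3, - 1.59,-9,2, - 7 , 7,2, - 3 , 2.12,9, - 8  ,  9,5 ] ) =[ - 9, - 8,-7, - 3,  -  3, - 2, - 1.59,  2,2,2.12,  3 , 5,7,  9, 9,9]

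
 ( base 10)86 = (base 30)2Q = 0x56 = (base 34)2I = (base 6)222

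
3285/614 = 5  +  215/614 = 5.35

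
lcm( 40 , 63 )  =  2520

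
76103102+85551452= 161654554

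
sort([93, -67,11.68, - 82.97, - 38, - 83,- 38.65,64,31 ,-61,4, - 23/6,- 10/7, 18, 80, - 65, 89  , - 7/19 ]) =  [ - 83,  -  82.97, - 67,  -  65, - 61  ,-38.65, - 38, - 23/6, - 10/7, - 7/19,4,11.68, 18,31,64,80, 89 , 93] 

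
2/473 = 2/473 = 0.00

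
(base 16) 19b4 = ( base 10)6580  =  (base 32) 6dk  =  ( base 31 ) 6Q8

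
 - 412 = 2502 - 2914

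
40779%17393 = 5993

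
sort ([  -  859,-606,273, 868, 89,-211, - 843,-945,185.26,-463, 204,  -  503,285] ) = [ - 945,  -  859, - 843 , - 606  , - 503, - 463, - 211,89,  185.26,204,273, 285,  868] 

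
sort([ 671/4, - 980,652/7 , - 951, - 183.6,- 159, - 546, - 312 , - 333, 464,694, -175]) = [-980, - 951 ,-546, - 333, - 312, - 183.6, -175 ,- 159,652/7, 671/4, 464, 694 ]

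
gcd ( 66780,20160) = 1260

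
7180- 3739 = 3441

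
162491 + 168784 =331275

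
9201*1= 9201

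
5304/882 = 6 + 2/147  =  6.01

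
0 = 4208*0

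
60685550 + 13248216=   73933766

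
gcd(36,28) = 4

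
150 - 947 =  - 797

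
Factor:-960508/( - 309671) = 2^2*109^1*2203^1*309671^( - 1 )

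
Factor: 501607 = 23^1 *113^1*193^1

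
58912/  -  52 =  - 1133 + 1/13 = - 1132.92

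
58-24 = 34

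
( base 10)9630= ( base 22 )jjg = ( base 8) 22636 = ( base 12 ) 56a6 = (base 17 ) 1g58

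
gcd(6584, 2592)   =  8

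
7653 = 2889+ 4764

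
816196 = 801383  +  14813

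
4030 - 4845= - 815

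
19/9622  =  19/9622 = 0.00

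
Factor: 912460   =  2^2*5^1*43^1*1061^1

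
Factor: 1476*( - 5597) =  - 2^2*3^2 * 29^1*41^1*193^1= - 8261172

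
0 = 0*223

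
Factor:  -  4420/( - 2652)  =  5/3 = 3^( - 1 )*5^1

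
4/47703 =4/47703 = 0.00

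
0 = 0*2882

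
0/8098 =0 = 0.00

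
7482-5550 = 1932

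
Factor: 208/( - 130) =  - 8/5=- 2^3*5^( - 1 ) 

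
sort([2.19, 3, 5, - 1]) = [ - 1,2.19  ,  3,5] 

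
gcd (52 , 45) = 1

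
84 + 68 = 152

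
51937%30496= 21441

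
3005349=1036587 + 1968762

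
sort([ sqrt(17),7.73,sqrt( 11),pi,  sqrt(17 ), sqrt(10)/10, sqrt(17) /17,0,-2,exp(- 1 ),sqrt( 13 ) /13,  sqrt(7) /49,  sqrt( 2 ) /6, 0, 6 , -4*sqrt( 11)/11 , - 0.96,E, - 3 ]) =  [ - 3, - 2,-4*sqrt(11) /11,- 0.96,0,  0,sqrt( 7 )/49,sqrt( 2 )/6, sqrt( 17 )/17,  sqrt( 13)/13, sqrt( 10)/10, exp( - 1 ), E, pi,sqrt(11 ),  sqrt ( 17),sqrt( 17),6,  7.73]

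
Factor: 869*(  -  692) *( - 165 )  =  2^2*3^1*5^1*11^2*79^1*173^1= 99222420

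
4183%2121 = 2062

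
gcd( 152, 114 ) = 38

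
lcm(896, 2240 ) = 4480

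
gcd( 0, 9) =9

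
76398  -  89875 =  - 13477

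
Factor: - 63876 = -2^2 * 3^1*5323^1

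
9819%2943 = 990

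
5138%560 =98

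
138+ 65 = 203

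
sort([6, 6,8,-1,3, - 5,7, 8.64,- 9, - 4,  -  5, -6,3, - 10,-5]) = [-10, -9,-6, - 5, - 5 , - 5,-4 ,-1,3 , 3, 6, 6, 7,8, 8.64]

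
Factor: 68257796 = 2^2*199^1  *85751^1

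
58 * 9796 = 568168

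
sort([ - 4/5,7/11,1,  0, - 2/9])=[-4/5,-2/9, 0,7/11,1 ]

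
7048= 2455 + 4593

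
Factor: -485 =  - 5^1 * 97^1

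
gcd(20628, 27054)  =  54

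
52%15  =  7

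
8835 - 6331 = 2504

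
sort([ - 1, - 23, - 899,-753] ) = [ - 899, - 753,- 23,-1 ] 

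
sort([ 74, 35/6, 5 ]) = [5,35/6,74 ]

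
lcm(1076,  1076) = 1076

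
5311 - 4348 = 963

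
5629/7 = 804 + 1/7=804.14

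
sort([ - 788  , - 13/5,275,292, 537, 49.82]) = [ - 788, - 13/5,49.82, 275,292,537 ]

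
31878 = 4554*7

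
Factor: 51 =3^1*17^1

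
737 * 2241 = 1651617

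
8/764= 2/191=0.01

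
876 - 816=60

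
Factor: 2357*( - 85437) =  - 3^2*11^1*863^1 * 2357^1 = - 201375009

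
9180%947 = 657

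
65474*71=4648654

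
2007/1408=2007/1408=1.43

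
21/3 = 7= 7.00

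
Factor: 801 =3^2*89^1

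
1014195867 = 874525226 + 139670641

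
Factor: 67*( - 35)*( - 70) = 2^1*5^2*7^2*67^1= 164150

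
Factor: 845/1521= 3^( - 2) * 5^1=5/9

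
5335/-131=-5335/131=- 40.73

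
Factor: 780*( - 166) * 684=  - 2^5*3^3*5^1*13^1 * 19^1* 83^1 = -  88564320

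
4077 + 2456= 6533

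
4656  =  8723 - 4067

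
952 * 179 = 170408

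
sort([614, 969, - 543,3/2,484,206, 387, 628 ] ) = [ - 543, 3/2,206,387,484, 614,628, 969 ] 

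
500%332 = 168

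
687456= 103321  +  584135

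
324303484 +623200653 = 947504137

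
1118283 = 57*19619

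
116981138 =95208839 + 21772299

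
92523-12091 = 80432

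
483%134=81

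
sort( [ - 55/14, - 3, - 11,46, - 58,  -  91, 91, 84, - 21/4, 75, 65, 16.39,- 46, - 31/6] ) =[ - 91, - 58, - 46, - 11,-21/4 , - 31/6, - 55/14, - 3, 16.39,46,  65,75,84 , 91 ]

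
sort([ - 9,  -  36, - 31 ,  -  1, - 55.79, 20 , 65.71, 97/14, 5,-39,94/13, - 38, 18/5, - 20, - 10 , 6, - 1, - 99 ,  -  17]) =[ - 99 , - 55.79,-39, - 38, - 36,-31, - 20, - 17, - 10,-9, - 1, - 1 , 18/5 , 5,6, 97/14,  94/13 , 20, 65.71 ] 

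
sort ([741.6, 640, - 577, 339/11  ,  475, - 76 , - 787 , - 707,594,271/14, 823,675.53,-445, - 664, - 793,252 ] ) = [ - 793 , - 787, - 707,  -  664, - 577, - 445, - 76, 271/14, 339/11,252, 475, 594, 640,  675.53, 741.6,823]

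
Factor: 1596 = 2^2*3^1*7^1*19^1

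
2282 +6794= 9076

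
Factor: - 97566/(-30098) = 483/149 = 3^1  *  7^1*23^1*149^(-1)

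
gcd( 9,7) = 1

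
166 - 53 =113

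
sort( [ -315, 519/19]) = [-315, 519/19]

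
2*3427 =6854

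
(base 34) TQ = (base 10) 1012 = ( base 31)11K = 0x3f4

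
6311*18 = 113598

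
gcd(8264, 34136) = 8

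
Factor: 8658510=2^1*3^1*5^1*7^1* 41231^1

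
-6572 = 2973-9545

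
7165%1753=153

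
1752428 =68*25771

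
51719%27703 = 24016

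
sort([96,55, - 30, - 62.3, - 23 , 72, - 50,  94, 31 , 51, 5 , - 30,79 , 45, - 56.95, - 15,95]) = [ - 62.3 , - 56.95, - 50, - 30 , - 30,- 23,-15,5,31, 45, 51 , 55 , 72, 79 , 94 , 95 , 96]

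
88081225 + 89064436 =177145661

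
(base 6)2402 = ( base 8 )1102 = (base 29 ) JR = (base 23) 123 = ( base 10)578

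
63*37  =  2331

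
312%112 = 88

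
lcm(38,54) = 1026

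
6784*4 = 27136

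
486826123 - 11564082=475262041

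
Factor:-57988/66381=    - 76/87  =  -2^2*3^ (-1)*19^1 * 29^(-1 )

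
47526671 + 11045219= 58571890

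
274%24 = 10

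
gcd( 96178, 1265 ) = 1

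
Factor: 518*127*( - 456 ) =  - 2^4*3^1*7^1*19^1*37^1 *127^1 = - 29998416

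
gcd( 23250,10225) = 25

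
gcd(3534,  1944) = 6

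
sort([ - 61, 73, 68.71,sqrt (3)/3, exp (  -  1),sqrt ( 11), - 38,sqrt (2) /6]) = [ - 61,  -  38, sqrt(2 )/6 , exp( -1),sqrt(3 )/3,  sqrt (11 ),68.71, 73] 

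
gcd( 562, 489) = 1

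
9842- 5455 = 4387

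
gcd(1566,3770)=58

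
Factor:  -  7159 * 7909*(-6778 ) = 2^1 *11^1*719^1* 3389^1*7159^1 = 383773959118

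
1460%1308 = 152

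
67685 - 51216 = 16469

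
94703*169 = 16004807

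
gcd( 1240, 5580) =620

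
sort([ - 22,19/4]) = [-22,19/4]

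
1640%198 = 56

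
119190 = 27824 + 91366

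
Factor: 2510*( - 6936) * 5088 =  - 88578823680  =  - 2^9 *3^2*5^1*17^2*53^1 * 251^1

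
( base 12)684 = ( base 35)RJ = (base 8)1704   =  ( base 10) 964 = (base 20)284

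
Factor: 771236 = 2^2*23^1*83^1 * 101^1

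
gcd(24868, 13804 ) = 4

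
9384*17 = 159528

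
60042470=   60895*986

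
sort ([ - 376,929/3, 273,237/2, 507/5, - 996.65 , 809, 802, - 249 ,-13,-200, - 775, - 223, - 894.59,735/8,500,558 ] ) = [-996.65, - 894.59, -775,  -  376, - 249, - 223, - 200,  -  13, 735/8,507/5,237/2,273,929/3,500,558, 802, 809]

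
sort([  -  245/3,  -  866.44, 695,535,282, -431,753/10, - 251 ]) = [ -866.44, - 431,  -  251,-245/3, 753/10,282,535,695 ]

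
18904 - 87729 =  - 68825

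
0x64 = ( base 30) 3a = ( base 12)84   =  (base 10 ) 100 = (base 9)121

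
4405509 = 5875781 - 1470272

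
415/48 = 415/48=8.65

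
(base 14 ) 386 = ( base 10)706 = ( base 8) 1302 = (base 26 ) 114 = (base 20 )1F6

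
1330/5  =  266 =266.00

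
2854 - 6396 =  - 3542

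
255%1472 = 255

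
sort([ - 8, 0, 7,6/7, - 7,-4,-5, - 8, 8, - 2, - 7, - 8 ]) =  [ - 8, - 8, - 8, - 7, - 7, - 5, - 4, - 2, 0,6/7,7, 8]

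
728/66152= 91/8269 = 0.01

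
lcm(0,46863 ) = 0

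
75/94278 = 25/31426 = 0.00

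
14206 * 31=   440386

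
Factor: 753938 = 2^1 * 376969^1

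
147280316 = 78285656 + 68994660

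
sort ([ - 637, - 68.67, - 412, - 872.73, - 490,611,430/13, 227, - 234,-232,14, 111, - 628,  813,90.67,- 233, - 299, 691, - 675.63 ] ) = [ - 872.73,  -  675.63,-637, - 628, - 490, - 412, - 299,-234, - 233 , - 232, - 68.67,14,430/13,90.67, 111,227,  611,691,813 ]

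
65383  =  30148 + 35235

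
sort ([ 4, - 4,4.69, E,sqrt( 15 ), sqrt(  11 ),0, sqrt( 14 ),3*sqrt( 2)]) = [ - 4 , 0,E,sqrt( 11 ),sqrt (14),sqrt( 15),4,3*sqrt ( 2 ),4.69]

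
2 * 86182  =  172364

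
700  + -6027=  - 5327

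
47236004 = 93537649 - 46301645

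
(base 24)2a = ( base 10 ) 58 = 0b111010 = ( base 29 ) 20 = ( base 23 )2C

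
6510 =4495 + 2015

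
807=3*269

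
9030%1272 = 126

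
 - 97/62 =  - 97/62  =  -1.56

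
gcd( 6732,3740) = 748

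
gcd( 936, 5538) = 78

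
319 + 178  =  497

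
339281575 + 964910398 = 1304191973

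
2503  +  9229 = 11732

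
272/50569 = 272/50569 = 0.01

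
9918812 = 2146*4622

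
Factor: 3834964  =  2^2*7^1*136963^1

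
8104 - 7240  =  864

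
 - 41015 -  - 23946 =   -  17069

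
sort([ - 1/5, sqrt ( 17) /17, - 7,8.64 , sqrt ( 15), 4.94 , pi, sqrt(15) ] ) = [ - 7, - 1/5, sqrt ( 17)/17,pi, sqrt( 15) , sqrt( 15 ), 4.94,8.64] 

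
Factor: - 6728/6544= - 841/818 = -2^( - 1)*29^2*409^( - 1)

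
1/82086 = 1/82086 = 0.00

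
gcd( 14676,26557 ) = 1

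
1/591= 1/591 = 0.00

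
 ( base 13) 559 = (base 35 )q9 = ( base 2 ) 1110010111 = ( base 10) 919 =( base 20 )25J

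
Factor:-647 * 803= - 11^1*73^1*647^1  =  - 519541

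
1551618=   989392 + 562226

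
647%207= 26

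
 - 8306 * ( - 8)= 66448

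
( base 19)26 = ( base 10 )44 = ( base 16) 2c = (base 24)1k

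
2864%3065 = 2864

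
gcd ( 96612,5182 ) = 2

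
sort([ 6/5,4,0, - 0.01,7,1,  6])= [-0.01, 0,1, 6/5,4, 6,7]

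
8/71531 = 8/71531 = 0.00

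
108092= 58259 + 49833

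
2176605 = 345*6309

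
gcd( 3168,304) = 16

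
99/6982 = 99/6982 = 0.01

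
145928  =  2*72964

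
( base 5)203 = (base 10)53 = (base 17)32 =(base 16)35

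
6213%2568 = 1077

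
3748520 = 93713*40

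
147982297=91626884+56355413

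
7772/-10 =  - 3886/5 = -777.20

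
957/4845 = 319/1615= 0.20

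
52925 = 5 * 10585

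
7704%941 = 176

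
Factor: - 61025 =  - 5^2 * 2441^1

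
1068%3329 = 1068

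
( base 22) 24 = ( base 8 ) 60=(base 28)1K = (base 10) 48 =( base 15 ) 33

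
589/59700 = 589/59700 = 0.01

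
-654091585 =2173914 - 656265499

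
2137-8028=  - 5891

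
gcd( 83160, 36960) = 9240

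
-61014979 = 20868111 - 81883090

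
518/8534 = 259/4267 = 0.06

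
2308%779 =750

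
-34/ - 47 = 34/47  =  0.72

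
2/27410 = 1/13705= 0.00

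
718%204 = 106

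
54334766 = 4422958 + 49911808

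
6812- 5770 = 1042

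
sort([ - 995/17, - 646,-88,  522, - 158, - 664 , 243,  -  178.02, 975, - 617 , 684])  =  [ - 664, - 646, - 617,-178.02, - 158, -88, - 995/17, 243,522, 684,975] 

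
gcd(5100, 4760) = 340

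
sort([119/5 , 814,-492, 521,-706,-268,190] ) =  [ - 706,-492, - 268,119/5, 190,  521,814] 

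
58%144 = 58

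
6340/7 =905 + 5/7 =905.71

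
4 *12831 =51324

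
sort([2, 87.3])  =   [2,  87.3]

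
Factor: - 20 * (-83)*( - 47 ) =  - 2^2 * 5^1*47^1*83^1 = - 78020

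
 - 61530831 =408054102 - 469584933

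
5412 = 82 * 66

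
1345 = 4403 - 3058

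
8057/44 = 183 + 5/44 = 183.11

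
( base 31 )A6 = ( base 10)316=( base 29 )AQ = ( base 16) 13C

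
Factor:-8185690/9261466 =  - 4092845/4630733 = - 5^1*59^( - 1)*78487^( - 1) *818569^1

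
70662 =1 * 70662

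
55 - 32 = 23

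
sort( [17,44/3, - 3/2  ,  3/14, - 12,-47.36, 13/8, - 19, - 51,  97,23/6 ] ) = [  -  51,  -  47.36, - 19 ,-12, - 3/2 , 3/14 , 13/8,23/6, 44/3,17, 97]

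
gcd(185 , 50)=5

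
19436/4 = 4859 = 4859.00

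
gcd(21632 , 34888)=8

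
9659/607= 15 + 554/607 = 15.91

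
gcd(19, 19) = 19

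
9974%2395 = 394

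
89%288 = 89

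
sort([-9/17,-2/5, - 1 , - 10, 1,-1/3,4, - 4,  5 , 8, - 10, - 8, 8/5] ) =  [ -10,- 10, - 8 , - 4, -1,  -  9/17, - 2/5, -1/3,  1,8/5,  4, 5 , 8 ] 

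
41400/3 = 13800 = 13800.00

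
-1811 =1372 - 3183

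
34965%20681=14284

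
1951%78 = 1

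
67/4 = 67/4=16.75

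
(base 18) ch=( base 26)8P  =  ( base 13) 14c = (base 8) 351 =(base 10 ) 233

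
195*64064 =12492480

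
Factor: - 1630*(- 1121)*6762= 12355729260=2^2 * 3^1* 5^1*7^2*19^1*23^1*59^1*163^1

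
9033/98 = 9033/98  =  92.17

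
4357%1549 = 1259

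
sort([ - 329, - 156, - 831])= [ - 831,  -  329, - 156 ] 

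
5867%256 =235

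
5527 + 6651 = 12178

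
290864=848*343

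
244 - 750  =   - 506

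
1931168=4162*464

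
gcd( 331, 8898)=1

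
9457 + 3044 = 12501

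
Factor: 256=2^8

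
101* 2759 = 278659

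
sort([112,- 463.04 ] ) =[ - 463.04,  112 ] 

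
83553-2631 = 80922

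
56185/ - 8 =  - 7024 + 7/8=- 7023.12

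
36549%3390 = 2649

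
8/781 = 8/781 = 0.01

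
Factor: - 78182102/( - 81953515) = 2^1 *5^ ( - 1)*7^( - 1 )*17^( - 1 ) * 53^1*137737^( - 1)*737567^1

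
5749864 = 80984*71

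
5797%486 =451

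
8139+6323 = 14462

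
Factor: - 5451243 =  - 3^1*7^1 * 259583^1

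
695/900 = 139/180 = 0.77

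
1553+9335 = 10888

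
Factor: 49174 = 2^1*23^1*1069^1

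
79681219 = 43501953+36179266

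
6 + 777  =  783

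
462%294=168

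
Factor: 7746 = 2^1*3^1*1291^1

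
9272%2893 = 593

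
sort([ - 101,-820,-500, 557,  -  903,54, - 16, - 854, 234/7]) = [ - 903,-854, - 820, - 500, - 101, - 16,234/7,54,557 ]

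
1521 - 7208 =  - 5687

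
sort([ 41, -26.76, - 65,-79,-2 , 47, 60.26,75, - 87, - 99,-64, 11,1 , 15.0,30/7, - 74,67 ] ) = [  -  99, -87,  -  79, - 74, - 65 , - 64,-26.76, - 2, 1, 30/7,11 , 15.0,41,47, 60.26,67 , 75]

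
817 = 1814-997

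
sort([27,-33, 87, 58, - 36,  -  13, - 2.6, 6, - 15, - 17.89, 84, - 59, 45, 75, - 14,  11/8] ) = [ - 59,-36 , - 33, - 17.89 , - 15, - 14,-13, - 2.6, 11/8, 6,27, 45, 58,75, 84, 87] 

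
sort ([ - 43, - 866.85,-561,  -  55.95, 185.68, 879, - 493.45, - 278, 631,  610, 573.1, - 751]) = [ - 866.85, - 751 , - 561,  -  493.45, - 278, - 55.95,-43,185.68, 573.1,  610,631, 879 ]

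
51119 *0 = 0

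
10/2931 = 10/2931=0.00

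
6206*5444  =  33785464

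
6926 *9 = 62334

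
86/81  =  1 + 5/81 = 1.06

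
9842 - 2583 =7259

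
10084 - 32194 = -22110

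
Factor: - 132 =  - 2^2 * 3^1 * 11^1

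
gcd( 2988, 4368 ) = 12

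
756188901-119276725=636912176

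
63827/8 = 63827/8 = 7978.38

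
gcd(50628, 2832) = 12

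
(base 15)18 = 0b10111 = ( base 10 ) 23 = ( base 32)N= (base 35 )n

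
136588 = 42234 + 94354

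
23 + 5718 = 5741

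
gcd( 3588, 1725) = 69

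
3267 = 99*33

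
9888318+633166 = 10521484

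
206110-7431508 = - 7225398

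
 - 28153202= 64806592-92959794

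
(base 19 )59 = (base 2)1101000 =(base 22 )4g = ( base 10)104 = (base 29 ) 3h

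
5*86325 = 431625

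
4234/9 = 470 + 4/9 =470.44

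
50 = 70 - 20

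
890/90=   9 + 8/9 = 9.89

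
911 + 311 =1222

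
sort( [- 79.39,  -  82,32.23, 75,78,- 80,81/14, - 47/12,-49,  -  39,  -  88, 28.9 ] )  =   [ - 88,-82, - 80,- 79.39,-49,  -  39,- 47/12,81/14,28.9  ,  32.23, 75 , 78]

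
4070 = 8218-4148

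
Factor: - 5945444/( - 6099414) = 2972722/3049707 = 2^1 *3^ ( - 1)*17^1 * 87433^1*1016569^ (  -  1 )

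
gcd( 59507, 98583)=1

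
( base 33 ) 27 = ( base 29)2f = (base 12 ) 61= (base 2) 1001001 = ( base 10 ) 73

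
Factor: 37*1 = 37 = 37^1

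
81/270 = 3/10 =0.30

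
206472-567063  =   - 360591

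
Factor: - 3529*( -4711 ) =16625119 = 7^1*673^1 * 3529^1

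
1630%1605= 25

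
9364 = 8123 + 1241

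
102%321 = 102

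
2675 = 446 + 2229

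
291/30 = 9 + 7/10=9.70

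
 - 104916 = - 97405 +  - 7511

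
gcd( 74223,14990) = 1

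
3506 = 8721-5215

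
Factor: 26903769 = 3^1*2293^1*3911^1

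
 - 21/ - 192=7/64 = 0.11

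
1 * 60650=60650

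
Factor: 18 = 2^1*3^2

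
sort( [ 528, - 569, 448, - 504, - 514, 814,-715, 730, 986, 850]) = [ - 715, - 569, - 514, - 504 , 448, 528 , 730, 814, 850,986 ] 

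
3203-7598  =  -4395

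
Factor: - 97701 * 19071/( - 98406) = 207028419/10934 = 2^(  -  1 ) * 3^1*7^( - 1) * 11^( - 1)* 13^1 * 29^1 * 71^( - 1) * 163^1 * 1123^1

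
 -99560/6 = - 16594+ 2/3 = -16593.33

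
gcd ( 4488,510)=102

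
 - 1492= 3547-5039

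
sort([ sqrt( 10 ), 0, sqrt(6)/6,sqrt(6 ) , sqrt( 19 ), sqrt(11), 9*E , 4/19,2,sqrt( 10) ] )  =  [0,4/19, sqrt(6)/6,2 , sqrt( 6), sqrt( 10) , sqrt( 10),sqrt( 11), sqrt( 19 ), 9*E ] 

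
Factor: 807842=2^1*7^1*19^1 * 3037^1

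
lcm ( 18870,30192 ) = 150960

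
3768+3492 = 7260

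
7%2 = 1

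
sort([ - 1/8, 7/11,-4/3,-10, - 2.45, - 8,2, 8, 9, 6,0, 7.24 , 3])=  [ - 10, - 8 , - 2.45,-4/3, - 1/8,0, 7/11, 2,3, 6, 7.24, 8, 9]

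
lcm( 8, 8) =8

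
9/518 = 9/518 = 0.02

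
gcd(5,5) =5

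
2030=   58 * 35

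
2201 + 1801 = 4002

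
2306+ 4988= 7294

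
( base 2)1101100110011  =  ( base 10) 6963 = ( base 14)2775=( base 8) 15463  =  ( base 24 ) c23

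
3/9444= 1/3148 =0.00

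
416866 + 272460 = 689326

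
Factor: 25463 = 25463^1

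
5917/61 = 97  =  97.00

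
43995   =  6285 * 7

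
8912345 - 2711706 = 6200639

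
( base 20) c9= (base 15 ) 119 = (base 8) 371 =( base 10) 249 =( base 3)100020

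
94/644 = 47/322=0.15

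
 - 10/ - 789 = 10/789=0.01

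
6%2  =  0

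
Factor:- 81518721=  -  3^1 * 19^1*71^1*20143^1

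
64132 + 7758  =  71890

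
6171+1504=7675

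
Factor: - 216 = -2^3*3^3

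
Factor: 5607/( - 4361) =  - 3^2*7^( - 1)=- 9/7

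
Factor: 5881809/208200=1960603/69400 = 2^ ( -3 )*5^( - 2)*29^1*347^( - 1 )*67607^1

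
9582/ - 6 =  - 1597/1 = -1597.00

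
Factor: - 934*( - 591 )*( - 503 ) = - 2^1 * 3^1*197^1*467^1*503^1 = - 277652982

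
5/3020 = 1/604 =0.00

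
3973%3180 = 793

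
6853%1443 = 1081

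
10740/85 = 126+ 6/17  =  126.35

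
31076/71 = 437+49/71 = 437.69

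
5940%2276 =1388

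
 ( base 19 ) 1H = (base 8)44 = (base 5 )121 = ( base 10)36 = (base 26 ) 1a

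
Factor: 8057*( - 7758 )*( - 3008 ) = 188018667648  =  2^7*3^2*7^1 * 47^1*431^1*1151^1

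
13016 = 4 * 3254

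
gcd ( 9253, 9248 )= 1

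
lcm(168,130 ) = 10920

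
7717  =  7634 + 83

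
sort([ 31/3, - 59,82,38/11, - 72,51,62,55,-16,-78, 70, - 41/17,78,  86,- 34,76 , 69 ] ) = [-78,  -  72,-59, - 34 , - 16,-41/17,38/11,31/3,51,55,62  ,  69,70,76,78, 82,86 ]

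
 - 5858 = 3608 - 9466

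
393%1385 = 393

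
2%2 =0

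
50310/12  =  8385/2 = 4192.50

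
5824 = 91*64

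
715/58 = 715/58 = 12.33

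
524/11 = 47 + 7/11 =47.64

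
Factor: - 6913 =-31^1*223^1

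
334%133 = 68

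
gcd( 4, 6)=2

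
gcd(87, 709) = 1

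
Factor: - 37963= - 37963^1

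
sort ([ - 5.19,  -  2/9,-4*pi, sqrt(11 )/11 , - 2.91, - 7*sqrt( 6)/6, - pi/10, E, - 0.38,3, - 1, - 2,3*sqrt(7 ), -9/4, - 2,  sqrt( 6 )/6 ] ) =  [  -  4*pi, - 5.19, -2.91 , - 7*sqrt(6 ) /6, - 9/4,-2, - 2, - 1, - 0.38, - pi/10,- 2/9, sqrt( 11 ) /11, sqrt ( 6 )/6,E, 3, 3*sqrt( 7 ) ] 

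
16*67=1072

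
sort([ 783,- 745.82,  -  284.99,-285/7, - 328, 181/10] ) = [ - 745.82,  -  328, - 284.99,  -  285/7,181/10,783]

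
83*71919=5969277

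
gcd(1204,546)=14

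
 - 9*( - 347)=3123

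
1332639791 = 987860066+344779725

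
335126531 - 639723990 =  - 304597459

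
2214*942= 2085588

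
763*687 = 524181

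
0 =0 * 44145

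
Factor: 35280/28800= 49/40 = 2^( - 3)*5^ ( - 1 )*7^2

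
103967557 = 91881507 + 12086050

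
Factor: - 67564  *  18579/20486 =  - 627635778/10243 = -2^1 * 3^1*7^1*11^1*19^1 * 127^1*563^1 * 10243^( -1)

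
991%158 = 43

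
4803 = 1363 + 3440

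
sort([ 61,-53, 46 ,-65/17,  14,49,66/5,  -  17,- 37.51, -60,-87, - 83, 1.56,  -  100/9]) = [ - 87,  -  83, - 60  ,-53, - 37.51 ,-17, - 100/9,-65/17, 1.56 , 66/5,  14 , 46,49 , 61]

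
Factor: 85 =5^1*17^1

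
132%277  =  132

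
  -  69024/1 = - 69024 = - 69024.00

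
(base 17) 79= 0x80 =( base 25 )53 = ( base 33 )3t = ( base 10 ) 128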